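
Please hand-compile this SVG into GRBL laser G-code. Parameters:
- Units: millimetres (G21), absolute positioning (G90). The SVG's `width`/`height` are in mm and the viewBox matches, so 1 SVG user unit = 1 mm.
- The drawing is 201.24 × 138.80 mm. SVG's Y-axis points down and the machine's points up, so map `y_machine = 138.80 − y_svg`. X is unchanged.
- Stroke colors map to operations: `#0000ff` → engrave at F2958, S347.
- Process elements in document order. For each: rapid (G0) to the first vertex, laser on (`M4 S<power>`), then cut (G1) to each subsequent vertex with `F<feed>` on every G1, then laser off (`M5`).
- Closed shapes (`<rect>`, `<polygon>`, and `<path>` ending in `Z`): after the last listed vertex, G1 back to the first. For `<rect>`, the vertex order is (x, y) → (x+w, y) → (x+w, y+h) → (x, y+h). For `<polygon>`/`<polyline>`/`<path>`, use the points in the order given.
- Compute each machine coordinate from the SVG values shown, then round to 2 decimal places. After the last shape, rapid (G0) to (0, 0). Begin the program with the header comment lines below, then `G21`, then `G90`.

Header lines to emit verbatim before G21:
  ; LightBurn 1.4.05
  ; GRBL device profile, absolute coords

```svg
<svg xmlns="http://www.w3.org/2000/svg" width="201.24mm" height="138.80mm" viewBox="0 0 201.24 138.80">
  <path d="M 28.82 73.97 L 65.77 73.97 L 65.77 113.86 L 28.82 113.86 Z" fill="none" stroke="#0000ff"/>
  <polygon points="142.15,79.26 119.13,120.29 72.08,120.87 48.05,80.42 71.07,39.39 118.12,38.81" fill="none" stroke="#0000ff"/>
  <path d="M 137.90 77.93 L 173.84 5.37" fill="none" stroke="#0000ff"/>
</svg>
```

1 u = 1 mm; y_m = 138.80 − y.

[1] `<path>` rectangle, #0000ff→engrave S347 F2958: (28.82,64.83) → (65.77,64.83) → (65.77,24.94) → (28.82,24.94) → (28.82,64.83) (closed)

[2] `<polygon>` regular polygon, #0000ff→engrave S347 F2958: (142.15,59.54) → (119.13,18.51) → (72.08,17.93) → (48.05,58.38) → (71.07,99.41) → (118.12,99.99) → (142.15,59.54) (closed)

[3] `<path>` line segment, #0000ff→engrave S347 F2958: (137.90,60.87) → (173.84,133.43)

; LightBurn 1.4.05
; GRBL device profile, absolute coords
G21
G90
G0 X28.82 Y64.83
M4 S347
G1 X65.77 Y64.83 F2958
G1 X65.77 Y24.94 F2958
G1 X28.82 Y24.94 F2958
G1 X28.82 Y64.83 F2958
M5
G0 X142.15 Y59.54
M4 S347
G1 X119.13 Y18.51 F2958
G1 X72.08 Y17.93 F2958
G1 X48.05 Y58.38 F2958
G1 X71.07 Y99.41 F2958
G1 X118.12 Y99.99 F2958
G1 X142.15 Y59.54 F2958
M5
G0 X137.90 Y60.87
M4 S347
G1 X173.84 Y133.43 F2958
M5
G0 X0.00 Y0.00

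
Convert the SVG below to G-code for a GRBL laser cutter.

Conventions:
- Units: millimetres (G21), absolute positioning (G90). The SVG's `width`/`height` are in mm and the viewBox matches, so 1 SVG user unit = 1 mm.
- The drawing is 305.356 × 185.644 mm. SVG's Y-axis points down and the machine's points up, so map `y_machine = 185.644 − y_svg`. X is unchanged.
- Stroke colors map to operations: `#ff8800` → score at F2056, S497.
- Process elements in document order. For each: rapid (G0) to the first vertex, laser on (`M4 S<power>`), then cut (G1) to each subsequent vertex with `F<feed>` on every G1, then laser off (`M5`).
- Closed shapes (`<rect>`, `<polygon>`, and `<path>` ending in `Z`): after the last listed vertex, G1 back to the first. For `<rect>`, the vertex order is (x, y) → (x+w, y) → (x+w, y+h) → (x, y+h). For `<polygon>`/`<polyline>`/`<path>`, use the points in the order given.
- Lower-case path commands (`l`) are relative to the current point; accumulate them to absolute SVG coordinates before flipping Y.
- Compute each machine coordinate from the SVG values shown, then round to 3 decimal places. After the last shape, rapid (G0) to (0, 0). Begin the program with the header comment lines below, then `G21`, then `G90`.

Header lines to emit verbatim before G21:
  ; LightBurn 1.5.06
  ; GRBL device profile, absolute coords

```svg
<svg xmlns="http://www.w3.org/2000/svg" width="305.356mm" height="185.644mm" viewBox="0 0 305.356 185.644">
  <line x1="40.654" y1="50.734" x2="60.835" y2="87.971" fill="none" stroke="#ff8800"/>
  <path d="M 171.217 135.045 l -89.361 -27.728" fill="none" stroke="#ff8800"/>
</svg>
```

Since the viewBox matches the mm dimensions, user units are millimetres directly. The only transform is the Y-flip y_m = 185.644 − y_svg.

Shape 1 is a line segment drawn with `<line>`. Its stroke #ff8800 means score at S497, F2056. After flipping Y the toolpath is (40.654,134.910) → (60.835,97.673).

Shape 2 is a line segment drawn with `<path>`. Its stroke #ff8800 means score at S497, F2056. After flipping Y the toolpath is (171.217,50.599) → (81.856,78.327).

; LightBurn 1.5.06
; GRBL device profile, absolute coords
G21
G90
G0 X40.654 Y134.910
M4 S497
G1 X60.835 Y97.673 F2056
M5
G0 X171.217 Y50.599
M4 S497
G1 X81.856 Y78.327 F2056
M5
G0 X0.000 Y0.000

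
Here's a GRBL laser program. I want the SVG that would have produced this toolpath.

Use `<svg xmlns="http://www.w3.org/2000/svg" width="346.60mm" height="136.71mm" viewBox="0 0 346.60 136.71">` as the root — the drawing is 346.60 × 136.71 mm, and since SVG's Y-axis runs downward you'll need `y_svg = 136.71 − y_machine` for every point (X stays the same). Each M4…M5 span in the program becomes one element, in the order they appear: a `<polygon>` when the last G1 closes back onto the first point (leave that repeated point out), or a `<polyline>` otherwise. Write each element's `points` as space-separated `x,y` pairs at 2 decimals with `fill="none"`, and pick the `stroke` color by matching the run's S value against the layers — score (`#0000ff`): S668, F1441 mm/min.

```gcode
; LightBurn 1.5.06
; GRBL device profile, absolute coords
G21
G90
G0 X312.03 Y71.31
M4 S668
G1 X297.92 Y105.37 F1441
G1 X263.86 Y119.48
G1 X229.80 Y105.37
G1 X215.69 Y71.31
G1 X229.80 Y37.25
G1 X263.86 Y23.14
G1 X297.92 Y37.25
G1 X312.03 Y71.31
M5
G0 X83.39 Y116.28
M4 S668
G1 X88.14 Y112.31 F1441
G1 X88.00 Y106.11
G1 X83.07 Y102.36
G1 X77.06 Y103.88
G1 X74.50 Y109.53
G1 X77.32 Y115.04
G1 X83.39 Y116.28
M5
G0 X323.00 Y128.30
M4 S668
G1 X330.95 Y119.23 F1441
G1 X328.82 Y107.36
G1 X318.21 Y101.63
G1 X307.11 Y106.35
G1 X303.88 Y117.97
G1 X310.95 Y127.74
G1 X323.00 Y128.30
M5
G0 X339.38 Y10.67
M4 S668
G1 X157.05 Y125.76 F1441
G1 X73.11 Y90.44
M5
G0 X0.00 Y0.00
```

Machine Y-up, SVG Y-down with viewBox height 136.71, so y_svg = 136.71 − y_machine; X carries over. Every run uses S668, so all elements get stroke `#0000ff` (score).

Run 1: The run returns to its start, so emit a `<polygon>` with points (Y-flipped): 312.03,65.40 297.92,31.34 263.86,17.23 229.80,31.34 215.69,65.40 229.80,99.46 263.86,113.57 297.92,99.46.

Run 2: The run returns to its start, so emit a `<polygon>` with points (Y-flipped): 83.39,20.43 88.14,24.40 88.00,30.60 83.07,34.35 77.06,32.83 74.50,27.18 77.32,21.67.

Run 3: The run returns to its start, so emit a `<polygon>` with points (Y-flipped): 323.00,8.41 330.95,17.48 328.82,29.35 318.21,35.08 307.11,30.36 303.88,18.74 310.95,8.97.

Run 4: The run is open, so emit a `<polyline>` with points (Y-flipped): 339.38,126.04 157.05,10.95 73.11,46.27.

<svg xmlns="http://www.w3.org/2000/svg" width="346.60mm" height="136.71mm" viewBox="0 0 346.60 136.71">
  <polygon points="312.03,65.40 297.92,31.34 263.86,17.23 229.80,31.34 215.69,65.40 229.80,99.46 263.86,113.57 297.92,99.46" fill="none" stroke="#0000ff"/>
  <polygon points="83.39,20.43 88.14,24.40 88.00,30.60 83.07,34.35 77.06,32.83 74.50,27.18 77.32,21.67" fill="none" stroke="#0000ff"/>
  <polygon points="323.00,8.41 330.95,17.48 328.82,29.35 318.21,35.08 307.11,30.36 303.88,18.74 310.95,8.97" fill="none" stroke="#0000ff"/>
  <polyline points="339.38,126.04 157.05,10.95 73.11,46.27" fill="none" stroke="#0000ff"/>
</svg>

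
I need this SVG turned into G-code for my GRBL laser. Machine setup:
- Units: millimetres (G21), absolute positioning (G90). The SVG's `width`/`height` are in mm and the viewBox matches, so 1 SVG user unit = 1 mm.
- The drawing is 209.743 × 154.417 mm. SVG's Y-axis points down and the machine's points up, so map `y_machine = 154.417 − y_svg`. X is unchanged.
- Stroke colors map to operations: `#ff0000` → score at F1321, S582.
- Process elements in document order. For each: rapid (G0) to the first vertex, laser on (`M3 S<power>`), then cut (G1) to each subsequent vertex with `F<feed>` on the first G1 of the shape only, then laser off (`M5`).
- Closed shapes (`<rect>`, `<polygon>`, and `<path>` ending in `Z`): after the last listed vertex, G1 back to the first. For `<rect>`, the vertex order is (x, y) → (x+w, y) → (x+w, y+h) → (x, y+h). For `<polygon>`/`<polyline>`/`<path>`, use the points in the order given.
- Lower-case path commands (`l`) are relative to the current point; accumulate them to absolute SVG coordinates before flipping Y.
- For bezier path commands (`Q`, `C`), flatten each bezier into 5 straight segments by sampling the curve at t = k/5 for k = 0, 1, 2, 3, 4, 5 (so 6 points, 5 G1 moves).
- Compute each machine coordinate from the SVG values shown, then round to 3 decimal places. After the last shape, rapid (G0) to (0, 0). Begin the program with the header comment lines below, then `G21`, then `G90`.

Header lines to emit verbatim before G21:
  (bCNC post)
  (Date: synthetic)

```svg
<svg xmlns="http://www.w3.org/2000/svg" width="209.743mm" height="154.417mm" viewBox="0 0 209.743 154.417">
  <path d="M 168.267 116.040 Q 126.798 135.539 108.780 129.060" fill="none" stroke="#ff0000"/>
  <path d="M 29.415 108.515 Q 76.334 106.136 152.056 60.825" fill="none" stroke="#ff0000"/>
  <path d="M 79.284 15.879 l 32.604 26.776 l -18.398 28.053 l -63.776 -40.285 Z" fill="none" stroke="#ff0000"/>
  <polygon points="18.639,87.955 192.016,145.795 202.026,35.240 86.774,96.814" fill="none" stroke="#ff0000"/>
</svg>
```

viewBox `0 0 209.743 154.417` with mm width/height → 1 unit = 1 mm. Flip: y_m = 154.417 − y_svg.

**Shape 1** — `<path>` quadratic bezier, stroke `#ff0000` → score (S582, F1321). Control points (SVG): P0=(168.267,116.040), P1=(126.798,135.539), P2=(108.780,129.060); sampled at t=k/5. Machine vertices: (168.267,38.377) → (152.617,31.617) → (138.844,26.934) → (126.947,24.330) → (116.925,23.805) → (108.780,25.357). Open path.

**Shape 2** — `<path>` quadratic bezier, stroke `#ff0000` → score (S582, F1321). Control points (SVG): P0=(29.415,108.515), P1=(76.334,106.136), P2=(152.056,60.825); sampled at t=k/5. Machine vertices: (29.415,45.902) → (49.335,48.571) → (71.559,54.674) → (96.087,64.212) → (122.919,77.185) → (152.056,93.592). Open path.

**Shape 3** — `<path>` closed polygon, stroke `#ff0000` → score (S582, F1321). Machine vertices: (79.284,138.538) → (111.888,111.762) → (93.490,83.709) → (29.714,123.994) → (79.284,138.538). Closed: final G1 returns to the first vertex.

**Shape 4** — `<polygon>` closed polygon, stroke `#ff0000` → score (S582, F1321). Machine vertices: (18.639,66.462) → (192.016,8.622) → (202.026,119.177) → (86.774,57.603) → (18.639,66.462). Closed: final G1 returns to the first vertex.

(bCNC post)
(Date: synthetic)
G21
G90
G0 X168.267 Y38.377
M3 S582
G1 X152.617 Y31.617 F1321
G1 X138.844 Y26.934
G1 X126.947 Y24.330
G1 X116.925 Y23.805
G1 X108.780 Y25.357
M5
G0 X29.415 Y45.902
M3 S582
G1 X49.335 Y48.571 F1321
G1 X71.559 Y54.674
G1 X96.087 Y64.212
G1 X122.919 Y77.185
G1 X152.056 Y93.592
M5
G0 X79.284 Y138.538
M3 S582
G1 X111.888 Y111.762 F1321
G1 X93.490 Y83.709
G1 X29.714 Y123.994
G1 X79.284 Y138.538
M5
G0 X18.639 Y66.462
M3 S582
G1 X192.016 Y8.622 F1321
G1 X202.026 Y119.177
G1 X86.774 Y57.603
G1 X18.639 Y66.462
M5
G0 X0.000 Y0.000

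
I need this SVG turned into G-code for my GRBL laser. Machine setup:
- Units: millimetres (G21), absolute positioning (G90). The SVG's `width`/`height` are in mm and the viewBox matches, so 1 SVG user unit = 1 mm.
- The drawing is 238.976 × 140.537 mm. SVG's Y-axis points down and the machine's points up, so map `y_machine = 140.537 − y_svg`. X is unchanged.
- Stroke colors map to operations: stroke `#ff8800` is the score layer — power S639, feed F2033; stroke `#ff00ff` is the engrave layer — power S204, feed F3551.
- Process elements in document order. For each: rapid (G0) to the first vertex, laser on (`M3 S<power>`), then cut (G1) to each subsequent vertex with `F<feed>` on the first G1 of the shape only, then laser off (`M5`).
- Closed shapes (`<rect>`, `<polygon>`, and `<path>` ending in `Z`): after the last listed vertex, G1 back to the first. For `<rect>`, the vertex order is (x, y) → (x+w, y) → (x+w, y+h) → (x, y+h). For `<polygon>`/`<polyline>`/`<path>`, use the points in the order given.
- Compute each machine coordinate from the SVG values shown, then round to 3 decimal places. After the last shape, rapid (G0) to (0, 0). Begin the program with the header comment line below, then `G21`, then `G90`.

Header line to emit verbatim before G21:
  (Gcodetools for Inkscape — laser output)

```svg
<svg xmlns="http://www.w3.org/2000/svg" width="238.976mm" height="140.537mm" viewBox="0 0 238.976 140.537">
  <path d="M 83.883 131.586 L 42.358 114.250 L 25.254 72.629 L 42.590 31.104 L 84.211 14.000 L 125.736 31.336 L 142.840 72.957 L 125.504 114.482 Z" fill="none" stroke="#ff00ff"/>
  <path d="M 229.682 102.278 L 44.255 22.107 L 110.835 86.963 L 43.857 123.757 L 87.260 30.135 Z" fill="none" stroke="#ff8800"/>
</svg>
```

viewBox `0 0 238.976 140.537` with mm width/height → 1 unit = 1 mm. Flip: y_m = 140.537 − y_svg.

**Shape 1** — `<path>` regular polygon, stroke `#ff00ff` → engrave (S204, F3551). Machine vertices: (83.883,8.951) → (42.358,26.287) → (25.254,67.908) → (42.590,109.433) → (84.211,126.537) → (125.736,109.201) → (142.840,67.580) → (125.504,26.055) → (83.883,8.951). Closed: final G1 returns to the first vertex.

**Shape 2** — `<path>` closed polygon, stroke `#ff8800` → score (S639, F2033). Machine vertices: (229.682,38.259) → (44.255,118.430) → (110.835,53.574) → (43.857,16.780) → (87.260,110.402) → (229.682,38.259). Closed: final G1 returns to the first vertex.

(Gcodetools for Inkscape — laser output)
G21
G90
G0 X83.883 Y8.951
M3 S204
G1 X42.358 Y26.287 F3551
G1 X25.254 Y67.908
G1 X42.590 Y109.433
G1 X84.211 Y126.537
G1 X125.736 Y109.201
G1 X142.840 Y67.580
G1 X125.504 Y26.055
G1 X83.883 Y8.951
M5
G0 X229.682 Y38.259
M3 S639
G1 X44.255 Y118.430 F2033
G1 X110.835 Y53.574
G1 X43.857 Y16.780
G1 X87.260 Y110.402
G1 X229.682 Y38.259
M5
G0 X0.000 Y0.000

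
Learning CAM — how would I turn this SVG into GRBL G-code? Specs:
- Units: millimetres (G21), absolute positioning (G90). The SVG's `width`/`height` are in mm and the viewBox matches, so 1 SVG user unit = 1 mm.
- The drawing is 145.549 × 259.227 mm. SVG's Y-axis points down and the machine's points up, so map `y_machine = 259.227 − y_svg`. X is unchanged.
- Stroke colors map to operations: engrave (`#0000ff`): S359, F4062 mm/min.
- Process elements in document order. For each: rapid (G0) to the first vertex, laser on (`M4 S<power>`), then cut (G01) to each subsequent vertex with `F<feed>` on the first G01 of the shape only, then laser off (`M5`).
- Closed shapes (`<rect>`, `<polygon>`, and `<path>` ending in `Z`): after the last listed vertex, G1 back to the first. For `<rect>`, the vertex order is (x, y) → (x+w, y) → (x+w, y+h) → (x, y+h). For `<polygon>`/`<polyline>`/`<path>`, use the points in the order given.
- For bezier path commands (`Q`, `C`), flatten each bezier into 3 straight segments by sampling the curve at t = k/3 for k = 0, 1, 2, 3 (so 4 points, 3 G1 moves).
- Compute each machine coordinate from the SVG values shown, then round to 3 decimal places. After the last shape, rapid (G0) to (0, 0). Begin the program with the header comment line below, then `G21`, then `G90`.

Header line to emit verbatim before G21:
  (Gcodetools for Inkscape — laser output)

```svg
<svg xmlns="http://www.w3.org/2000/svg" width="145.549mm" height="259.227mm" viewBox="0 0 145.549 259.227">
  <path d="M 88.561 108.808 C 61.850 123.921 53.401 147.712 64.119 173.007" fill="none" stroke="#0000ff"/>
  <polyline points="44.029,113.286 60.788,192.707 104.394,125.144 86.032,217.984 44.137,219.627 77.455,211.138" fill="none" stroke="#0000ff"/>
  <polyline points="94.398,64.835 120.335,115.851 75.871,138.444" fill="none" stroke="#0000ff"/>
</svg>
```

Since the viewBox matches the mm dimensions, user units are millimetres directly. The only transform is the Y-flip y_m = 259.227 − y_svg.

Shape 1 is a cubic bezier drawn with `<path>`. Its stroke #0000ff means engrave at S359, F4062. After flipping Y the toolpath is (88.561,150.419) → (67.971,132.679) → (59.756,110.748) → (64.119,86.220).

Shape 2 is a open polyline drawn with `<polyline>`. Its stroke #0000ff means engrave at S359, F4062. After flipping Y the toolpath is (44.029,145.941) → (60.788,66.520) → (104.394,134.083) → (86.032,41.243) → (44.137,39.600) → (77.455,48.089).

Shape 3 is a open polyline drawn with `<polyline>`. Its stroke #0000ff means engrave at S359, F4062. After flipping Y the toolpath is (94.398,194.392) → (120.335,143.376) → (75.871,120.783).

(Gcodetools for Inkscape — laser output)
G21
G90
G0 X88.561 Y150.419
M4 S359
G01 X67.971 Y132.679 F4062
G01 X59.756 Y110.748
G01 X64.119 Y86.220
M5
G0 X44.029 Y145.941
M4 S359
G01 X60.788 Y66.520 F4062
G01 X104.394 Y134.083
G01 X86.032 Y41.243
G01 X44.137 Y39.600
G01 X77.455 Y48.089
M5
G0 X94.398 Y194.392
M4 S359
G01 X120.335 Y143.376 F4062
G01 X75.871 Y120.783
M5
G0 X0.000 Y0.000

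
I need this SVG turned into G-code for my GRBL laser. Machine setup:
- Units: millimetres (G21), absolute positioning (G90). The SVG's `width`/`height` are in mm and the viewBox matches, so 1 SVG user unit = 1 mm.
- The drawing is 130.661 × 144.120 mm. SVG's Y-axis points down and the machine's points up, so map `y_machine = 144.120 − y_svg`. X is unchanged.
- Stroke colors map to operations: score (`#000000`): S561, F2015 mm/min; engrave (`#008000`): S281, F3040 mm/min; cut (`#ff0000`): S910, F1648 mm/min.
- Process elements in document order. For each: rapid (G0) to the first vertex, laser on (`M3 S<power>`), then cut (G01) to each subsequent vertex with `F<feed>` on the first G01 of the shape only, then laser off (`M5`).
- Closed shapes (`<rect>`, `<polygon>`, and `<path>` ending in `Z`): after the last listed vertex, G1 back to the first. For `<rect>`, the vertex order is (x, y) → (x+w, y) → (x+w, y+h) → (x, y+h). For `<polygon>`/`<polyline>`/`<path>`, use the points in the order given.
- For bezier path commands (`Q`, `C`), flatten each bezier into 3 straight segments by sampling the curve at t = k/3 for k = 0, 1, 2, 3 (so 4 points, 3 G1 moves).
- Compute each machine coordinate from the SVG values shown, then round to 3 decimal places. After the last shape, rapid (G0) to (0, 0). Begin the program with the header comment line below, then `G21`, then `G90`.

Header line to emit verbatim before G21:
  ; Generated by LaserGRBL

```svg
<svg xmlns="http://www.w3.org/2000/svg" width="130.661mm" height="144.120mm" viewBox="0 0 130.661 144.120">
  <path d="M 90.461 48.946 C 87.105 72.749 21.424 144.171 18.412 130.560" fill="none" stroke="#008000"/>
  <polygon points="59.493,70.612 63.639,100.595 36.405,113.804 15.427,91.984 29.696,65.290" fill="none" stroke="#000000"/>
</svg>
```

; Generated by LaserGRBL
G21
G90
G0 X90.461 Y95.174
M3 S281
G01 X70.959 Y60.411 F3040
G01 X37.684 Y23.380
G01 X18.412 Y13.560
M5
G0 X59.493 Y73.508
M3 S561
G01 X63.639 Y43.525 F2015
G01 X36.405 Y30.316
G01 X15.427 Y52.136
G01 X29.696 Y78.830
G01 X59.493 Y73.508
M5
G0 X0.000 Y0.000

viewBox `0 0 130.661 144.120` with mm width/height → 1 unit = 1 mm. Flip: y_m = 144.120 − y_svg.

**Shape 1** — `<path>` cubic bezier, stroke `#008000` → engrave (S281, F3040). Control points (SVG): P0=(90.461,48.946), P1=(87.105,72.749), P2=(21.424,144.171), P3=(18.412,130.560); sampled at t=k/3. Machine vertices: (90.461,95.174) → (70.959,60.411) → (37.684,23.380) → (18.412,13.560). Open path.

**Shape 2** — `<polygon>` regular polygon, stroke `#000000` → score (S561, F2015). Machine vertices: (59.493,73.508) → (63.639,43.525) → (36.405,30.316) → (15.427,52.136) → (29.696,78.830) → (59.493,73.508). Closed: final G1 returns to the first vertex.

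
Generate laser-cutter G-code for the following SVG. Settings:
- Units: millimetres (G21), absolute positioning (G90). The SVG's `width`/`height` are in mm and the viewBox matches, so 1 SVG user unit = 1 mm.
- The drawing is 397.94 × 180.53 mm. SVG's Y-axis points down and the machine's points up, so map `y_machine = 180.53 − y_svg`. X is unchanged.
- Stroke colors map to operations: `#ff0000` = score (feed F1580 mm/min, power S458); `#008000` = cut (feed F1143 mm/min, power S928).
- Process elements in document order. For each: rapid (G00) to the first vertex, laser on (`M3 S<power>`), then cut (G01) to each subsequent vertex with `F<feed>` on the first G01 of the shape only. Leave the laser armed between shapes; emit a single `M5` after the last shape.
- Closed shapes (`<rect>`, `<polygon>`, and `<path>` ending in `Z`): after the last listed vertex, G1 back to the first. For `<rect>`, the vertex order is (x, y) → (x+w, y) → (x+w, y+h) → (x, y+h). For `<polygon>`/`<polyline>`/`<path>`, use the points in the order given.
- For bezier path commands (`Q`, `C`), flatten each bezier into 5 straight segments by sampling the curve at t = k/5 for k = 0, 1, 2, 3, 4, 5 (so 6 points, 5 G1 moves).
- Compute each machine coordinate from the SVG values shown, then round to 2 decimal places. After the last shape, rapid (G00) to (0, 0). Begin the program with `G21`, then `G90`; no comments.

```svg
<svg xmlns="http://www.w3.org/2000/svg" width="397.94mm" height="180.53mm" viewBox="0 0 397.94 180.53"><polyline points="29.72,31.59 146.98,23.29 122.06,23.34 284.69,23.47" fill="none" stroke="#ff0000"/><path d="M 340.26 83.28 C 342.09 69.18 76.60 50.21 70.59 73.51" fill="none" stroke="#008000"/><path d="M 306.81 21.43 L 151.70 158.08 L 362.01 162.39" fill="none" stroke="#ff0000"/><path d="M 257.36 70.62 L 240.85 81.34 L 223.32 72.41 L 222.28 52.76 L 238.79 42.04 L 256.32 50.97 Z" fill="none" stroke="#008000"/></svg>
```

G21
G90
G00 X29.72 Y148.94
M3 S458
G01 X146.98 Y157.24 F1580
G01 X122.06 Y157.19
G01 X284.69 Y157.06
G00 X340.26 Y97.25
M3 S928
G01 X313.49 Y105.92 F1143
G01 X247.86 Y113.49
G01 X168.64 Y117.71
G01 X101.12 Y116.30
G01 X70.59 Y107.02
G00 X306.81 Y159.10
M3 S458
G01 X151.70 Y22.45 F1580
G01 X362.01 Y18.14
G00 X257.36 Y109.91
M3 S928
G01 X240.85 Y99.19 F1143
G01 X223.32 Y108.12
G01 X222.28 Y127.77
G01 X238.79 Y138.49
G01 X256.32 Y129.56
G01 X257.36 Y109.91
M5
G00 X0.00 Y0.00

viewBox `0 0 397.94 180.53` with mm width/height → 1 unit = 1 mm. Flip: y_m = 180.53 − y_svg.

**Shape 1** — `<polyline>` open polyline, stroke `#ff0000` → score (S458, F1580). Machine vertices: (29.72,148.94) → (146.98,157.24) → (122.06,157.19) → (284.69,157.06). Open path.

**Shape 2** — `<path>` cubic bezier, stroke `#008000` → cut (S928, F1143). Control points (SVG): P0=(340.26,83.28), P1=(342.09,69.18), P2=(76.60,50.21), P3=(70.59,73.51); sampled at t=k/5. Machine vertices: (340.26,97.25) → (313.49,105.92) → (247.86,113.49) → (168.64,117.71) → (101.12,116.30) → (70.59,107.02). Open path.

**Shape 3** — `<path>` open polyline, stroke `#ff0000` → score (S458, F1580). Machine vertices: (306.81,159.10) → (151.70,22.45) → (362.01,18.14). Open path.

**Shape 4** — `<path>` regular polygon, stroke `#008000` → cut (S928, F1143). Machine vertices: (257.36,109.91) → (240.85,99.19) → (223.32,108.12) → (222.28,127.77) → (238.79,138.49) → (256.32,129.56) → (257.36,109.91). Closed: final G1 returns to the first vertex.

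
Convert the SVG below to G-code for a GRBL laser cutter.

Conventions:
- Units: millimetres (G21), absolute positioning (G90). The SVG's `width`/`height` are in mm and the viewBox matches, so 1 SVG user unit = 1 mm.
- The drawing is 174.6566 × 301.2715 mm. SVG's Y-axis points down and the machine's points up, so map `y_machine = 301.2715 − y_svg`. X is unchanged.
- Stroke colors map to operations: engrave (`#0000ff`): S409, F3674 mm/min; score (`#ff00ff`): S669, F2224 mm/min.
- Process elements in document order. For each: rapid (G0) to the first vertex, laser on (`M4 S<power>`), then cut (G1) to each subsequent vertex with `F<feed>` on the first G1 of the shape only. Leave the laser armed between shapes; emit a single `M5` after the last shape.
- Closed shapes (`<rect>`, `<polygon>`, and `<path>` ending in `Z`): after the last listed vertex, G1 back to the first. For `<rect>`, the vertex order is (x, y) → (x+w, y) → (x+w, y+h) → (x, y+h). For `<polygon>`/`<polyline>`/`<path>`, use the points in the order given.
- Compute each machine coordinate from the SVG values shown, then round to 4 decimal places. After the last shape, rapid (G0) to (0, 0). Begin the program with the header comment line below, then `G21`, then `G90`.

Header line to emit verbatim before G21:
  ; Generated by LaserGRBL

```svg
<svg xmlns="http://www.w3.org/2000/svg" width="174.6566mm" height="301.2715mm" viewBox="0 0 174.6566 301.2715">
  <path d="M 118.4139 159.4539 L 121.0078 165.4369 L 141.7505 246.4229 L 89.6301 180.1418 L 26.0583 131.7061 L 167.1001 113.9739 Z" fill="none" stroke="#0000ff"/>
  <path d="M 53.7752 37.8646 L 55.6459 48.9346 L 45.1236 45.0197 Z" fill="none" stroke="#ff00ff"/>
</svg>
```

; Generated by LaserGRBL
G21
G90
G0 X118.4139 Y141.8176
M4 S409
G1 X121.0078 Y135.8346 F3674
G1 X141.7505 Y54.8486
G1 X89.6301 Y121.1297
G1 X26.0583 Y169.5654
G1 X167.1001 Y187.2976
G1 X118.4139 Y141.8176
G0 X53.7752 Y263.4069
M4 S669
G1 X55.6459 Y252.3369 F2224
G1 X45.1236 Y256.2518
G1 X53.7752 Y263.4069
M5
G0 X0.0000 Y0.0000

1 u = 1 mm; y_m = 301.2715 − y.

[1] `<path>` closed polygon, #0000ff→engrave S409 F3674: (118.4139,141.8176) → (121.0078,135.8346) → (141.7505,54.8486) → (89.6301,121.1297) → (26.0583,169.5654) → (167.1001,187.2976) → (118.4139,141.8176) (closed)

[2] `<path>` regular polygon, #ff00ff→score S669 F2224: (53.7752,263.4069) → (55.6459,252.3369) → (45.1236,256.2518) → (53.7752,263.4069) (closed)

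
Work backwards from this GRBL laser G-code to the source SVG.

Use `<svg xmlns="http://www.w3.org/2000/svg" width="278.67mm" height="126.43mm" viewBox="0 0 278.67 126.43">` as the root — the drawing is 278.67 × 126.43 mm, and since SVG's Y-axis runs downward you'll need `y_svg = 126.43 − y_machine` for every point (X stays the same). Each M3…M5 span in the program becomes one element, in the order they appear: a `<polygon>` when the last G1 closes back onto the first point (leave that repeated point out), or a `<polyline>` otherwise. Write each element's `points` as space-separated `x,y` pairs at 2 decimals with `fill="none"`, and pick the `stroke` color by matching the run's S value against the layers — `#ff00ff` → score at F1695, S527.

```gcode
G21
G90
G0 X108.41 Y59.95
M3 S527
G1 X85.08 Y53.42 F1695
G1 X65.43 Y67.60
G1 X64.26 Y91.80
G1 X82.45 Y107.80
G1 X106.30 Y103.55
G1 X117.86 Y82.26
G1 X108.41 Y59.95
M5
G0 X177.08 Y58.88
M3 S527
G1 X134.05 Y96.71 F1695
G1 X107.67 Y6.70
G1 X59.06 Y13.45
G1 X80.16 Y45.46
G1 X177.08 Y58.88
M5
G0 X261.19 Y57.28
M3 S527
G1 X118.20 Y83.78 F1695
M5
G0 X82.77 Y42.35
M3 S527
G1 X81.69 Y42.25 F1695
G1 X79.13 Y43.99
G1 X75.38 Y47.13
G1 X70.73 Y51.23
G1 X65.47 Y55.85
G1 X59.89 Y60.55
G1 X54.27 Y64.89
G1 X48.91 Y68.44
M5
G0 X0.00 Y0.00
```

y_svg = 126.43 − y_m. Every run uses S527, so all elements get stroke `#ff00ff` (score).

[1] closed run; points: 108.41,66.48 85.08,73.01 65.43,58.83 64.26,34.63 82.45,18.63 106.30,22.88 117.86,44.17

[2] closed run; points: 177.08,67.55 134.05,29.72 107.67,119.73 59.06,112.98 80.16,80.97

[3] open run; points: 261.19,69.15 118.20,42.65

[4] open run; points: 82.77,84.08 81.69,84.18 79.13,82.44 75.38,79.30 70.73,75.20 65.47,70.58 59.89,65.88 54.27,61.54 48.91,57.99

<svg xmlns="http://www.w3.org/2000/svg" width="278.67mm" height="126.43mm" viewBox="0 0 278.67 126.43">
  <polygon points="108.41,66.48 85.08,73.01 65.43,58.83 64.26,34.63 82.45,18.63 106.30,22.88 117.86,44.17" fill="none" stroke="#ff00ff"/>
  <polygon points="177.08,67.55 134.05,29.72 107.67,119.73 59.06,112.98 80.16,80.97" fill="none" stroke="#ff00ff"/>
  <polyline points="261.19,69.15 118.20,42.65" fill="none" stroke="#ff00ff"/>
  <polyline points="82.77,84.08 81.69,84.18 79.13,82.44 75.38,79.30 70.73,75.20 65.47,70.58 59.89,65.88 54.27,61.54 48.91,57.99" fill="none" stroke="#ff00ff"/>
</svg>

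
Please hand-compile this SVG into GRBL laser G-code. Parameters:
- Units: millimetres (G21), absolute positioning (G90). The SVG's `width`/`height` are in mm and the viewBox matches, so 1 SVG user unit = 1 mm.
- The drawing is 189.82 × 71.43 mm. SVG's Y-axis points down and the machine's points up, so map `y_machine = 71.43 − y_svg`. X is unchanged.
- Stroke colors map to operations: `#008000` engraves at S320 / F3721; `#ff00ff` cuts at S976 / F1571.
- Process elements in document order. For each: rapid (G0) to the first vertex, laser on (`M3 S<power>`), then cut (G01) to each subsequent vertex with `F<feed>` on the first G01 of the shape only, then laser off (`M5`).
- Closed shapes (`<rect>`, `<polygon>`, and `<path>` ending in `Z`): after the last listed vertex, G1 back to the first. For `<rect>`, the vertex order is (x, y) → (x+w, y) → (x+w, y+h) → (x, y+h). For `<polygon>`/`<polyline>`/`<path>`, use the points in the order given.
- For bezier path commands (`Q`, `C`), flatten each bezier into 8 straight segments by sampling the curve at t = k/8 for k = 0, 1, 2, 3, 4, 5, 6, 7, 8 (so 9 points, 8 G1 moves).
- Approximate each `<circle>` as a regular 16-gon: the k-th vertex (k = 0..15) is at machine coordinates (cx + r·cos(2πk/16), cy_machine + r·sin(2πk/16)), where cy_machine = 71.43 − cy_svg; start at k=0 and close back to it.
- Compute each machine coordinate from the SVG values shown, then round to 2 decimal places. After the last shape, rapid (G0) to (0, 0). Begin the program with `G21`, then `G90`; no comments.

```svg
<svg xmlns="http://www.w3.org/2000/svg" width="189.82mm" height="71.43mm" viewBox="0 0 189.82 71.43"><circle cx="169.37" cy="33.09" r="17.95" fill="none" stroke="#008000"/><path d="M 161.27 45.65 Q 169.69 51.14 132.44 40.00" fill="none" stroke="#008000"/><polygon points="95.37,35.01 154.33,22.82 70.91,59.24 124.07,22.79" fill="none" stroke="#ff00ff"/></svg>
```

G21
G90
G0 X187.32 Y38.34
M3 S320
G01 X185.95 Y45.21 F3721
G01 X182.06 Y51.03
G01 X176.24 Y54.92
G01 X169.37 Y56.29
G01 X162.50 Y54.92
G01 X156.68 Y51.03
G01 X152.79 Y45.21
G01 X151.42 Y38.34
G01 X152.79 Y31.47
G01 X156.68 Y25.65
G01 X162.50 Y21.76
G01 X169.37 Y20.39
G01 X176.24 Y21.76
G01 X182.06 Y25.65
G01 X185.95 Y31.47
G01 X187.32 Y38.34
M5
G0 X161.27 Y25.78
M3 S320
G01 X162.66 Y24.67 F3721
G01 X162.63 Y24.07
G01 X161.16 Y24.00
G01 X158.27 Y24.45
G01 X153.96 Y25.41
G01 X148.21 Y26.90
G01 X141.04 Y28.90
G01 X132.44 Y31.43
M5
G0 X95.37 Y36.42
M3 S976
G01 X154.33 Y48.61 F1571
G01 X70.91 Y12.19
G01 X124.07 Y48.64
G01 X95.37 Y36.42
M5
G0 X0.00 Y0.00

viewBox `0 0 189.82 71.43` with mm width/height → 1 unit = 1 mm. Flip: y_m = 71.43 − y_svg.

**Shape 1** — `<circle>` circle, stroke `#008000` → engrave (S320, F3721). Machine vertices: (187.32,38.34) → (185.95,45.21) → (182.06,51.03) → (176.24,54.92) → (169.37,56.29) → (162.50,54.92) → (156.68,51.03) → (152.79,45.21) → (151.42,38.34) → (152.79,31.47) → (156.68,25.65) → (162.50,21.76) → (169.37,20.39) → (176.24,21.76) → (182.06,25.65) → (185.95,31.47) → (187.32,38.34). Closed: final G1 returns to the first vertex.

**Shape 2** — `<path>` quadratic bezier, stroke `#008000` → engrave (S320, F3721). Control points (SVG): P0=(161.27,45.65), P1=(169.69,51.14), P2=(132.44,40.00); sampled at t=k/8. Machine vertices: (161.27,25.78) → (162.66,24.67) → (162.63,24.07) → (161.16,24.00) → (158.27,24.45) → (153.96,25.41) → (148.21,26.90) → (141.04,28.90) → (132.44,31.43). Open path.

**Shape 3** — `<polygon>` closed polygon, stroke `#ff00ff` → cut (S976, F1571). Machine vertices: (95.37,36.42) → (154.33,48.61) → (70.91,12.19) → (124.07,48.64) → (95.37,36.42). Closed: final G1 returns to the first vertex.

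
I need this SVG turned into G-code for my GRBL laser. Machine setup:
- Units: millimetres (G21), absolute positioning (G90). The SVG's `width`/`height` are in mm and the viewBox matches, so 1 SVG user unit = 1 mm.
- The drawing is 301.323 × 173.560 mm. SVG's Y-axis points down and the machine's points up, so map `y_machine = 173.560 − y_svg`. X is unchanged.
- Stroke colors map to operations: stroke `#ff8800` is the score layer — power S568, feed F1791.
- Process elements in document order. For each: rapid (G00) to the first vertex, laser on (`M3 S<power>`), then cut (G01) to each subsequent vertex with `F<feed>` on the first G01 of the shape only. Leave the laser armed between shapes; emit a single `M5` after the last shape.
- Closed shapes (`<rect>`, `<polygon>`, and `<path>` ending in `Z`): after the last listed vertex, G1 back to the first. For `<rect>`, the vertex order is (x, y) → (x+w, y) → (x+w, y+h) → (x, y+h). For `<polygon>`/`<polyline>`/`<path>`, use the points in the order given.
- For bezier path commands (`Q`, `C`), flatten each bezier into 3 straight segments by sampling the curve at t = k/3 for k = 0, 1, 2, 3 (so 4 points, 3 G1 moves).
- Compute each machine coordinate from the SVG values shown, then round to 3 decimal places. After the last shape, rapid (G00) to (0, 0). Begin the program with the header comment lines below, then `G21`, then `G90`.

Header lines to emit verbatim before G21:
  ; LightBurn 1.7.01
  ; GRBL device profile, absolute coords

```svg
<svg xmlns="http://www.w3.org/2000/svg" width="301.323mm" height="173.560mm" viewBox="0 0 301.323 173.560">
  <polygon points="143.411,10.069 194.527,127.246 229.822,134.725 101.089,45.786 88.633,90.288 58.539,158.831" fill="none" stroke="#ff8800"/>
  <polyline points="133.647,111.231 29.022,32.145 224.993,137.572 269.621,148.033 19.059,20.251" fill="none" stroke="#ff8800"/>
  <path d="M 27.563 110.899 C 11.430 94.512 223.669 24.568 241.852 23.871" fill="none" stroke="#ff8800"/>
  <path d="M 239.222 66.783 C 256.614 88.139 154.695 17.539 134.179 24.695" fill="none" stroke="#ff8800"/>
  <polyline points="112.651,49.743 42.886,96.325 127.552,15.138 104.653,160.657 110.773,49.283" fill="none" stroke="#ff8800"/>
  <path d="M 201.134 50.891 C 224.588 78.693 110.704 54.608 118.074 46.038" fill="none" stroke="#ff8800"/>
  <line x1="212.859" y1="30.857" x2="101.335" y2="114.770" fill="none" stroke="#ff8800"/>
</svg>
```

Since the viewBox matches the mm dimensions, user units are millimetres directly. The only transform is the Y-flip y_m = 173.560 − y_svg.

Shape 1 is a closed polygon drawn with `<polygon>`. Its stroke #ff8800 means score at S568, F1791. After flipping Y the toolpath is (143.411,163.491) → (194.527,46.314) → (229.822,38.835) → (101.089,127.774) → (88.633,83.272) → (58.539,14.729) → (143.411,163.491), returning to the start.

Shape 2 is a open polyline drawn with `<polyline>`. Its stroke #ff8800 means score at S568, F1791. After flipping Y the toolpath is (133.647,62.329) → (29.022,141.415) → (224.993,35.988) → (269.621,25.527) → (19.059,153.309).

Shape 3 is a cubic bezier drawn with `<path>`. Its stroke #ff8800 means score at S568, F1791. After flipping Y the toolpath is (27.563,62.661) → (71.909,92.352) → (174.629,130.458) → (241.852,149.689).

Shape 4 is a cubic bezier drawn with `<path>`. Its stroke #ff8800 means score at S568, F1791. After flipping Y the toolpath is (239.222,106.777) → (224.278,109.787) → (174.395,136.388) → (134.179,148.865).

Shape 5 is a open polyline drawn with `<polyline>`. Its stroke #ff8800 means score at S568, F1791. After flipping Y the toolpath is (112.651,123.817) → (42.886,77.235) → (127.552,158.422) → (104.653,12.903) → (110.773,124.277).

Shape 6 is a cubic bezier drawn with `<path>`. Its stroke #ff8800 means score at S568, F1791. After flipping Y the toolpath is (201.134,122.669) → (188.386,109.666) → (141.545,116.277) → (118.074,127.522).

Shape 7 is a line segment drawn with `<line>`. Its stroke #ff8800 means score at S568, F1791. After flipping Y the toolpath is (212.859,142.703) → (101.335,58.790).

; LightBurn 1.7.01
; GRBL device profile, absolute coords
G21
G90
G00 X143.411 Y163.491
M3 S568
G01 X194.527 Y46.314 F1791
G01 X229.822 Y38.835
G01 X101.089 Y127.774
G01 X88.633 Y83.272
G01 X58.539 Y14.729
G01 X143.411 Y163.491
G00 X133.647 Y62.329
M3 S568
G01 X29.022 Y141.415 F1791
G01 X224.993 Y35.988
G01 X269.621 Y25.527
G01 X19.059 Y153.309
G00 X27.563 Y62.661
M3 S568
G01 X71.909 Y92.352 F1791
G01 X174.629 Y130.458
G01 X241.852 Y149.689
G00 X239.222 Y106.777
M3 S568
G01 X224.278 Y109.787 F1791
G01 X174.395 Y136.388
G01 X134.179 Y148.865
G00 X112.651 Y123.817
M3 S568
G01 X42.886 Y77.235 F1791
G01 X127.552 Y158.422
G01 X104.653 Y12.903
G01 X110.773 Y124.277
G00 X201.134 Y122.669
M3 S568
G01 X188.386 Y109.666 F1791
G01 X141.545 Y116.277
G01 X118.074 Y127.522
G00 X212.859 Y142.703
M3 S568
G01 X101.335 Y58.790 F1791
M5
G00 X0.000 Y0.000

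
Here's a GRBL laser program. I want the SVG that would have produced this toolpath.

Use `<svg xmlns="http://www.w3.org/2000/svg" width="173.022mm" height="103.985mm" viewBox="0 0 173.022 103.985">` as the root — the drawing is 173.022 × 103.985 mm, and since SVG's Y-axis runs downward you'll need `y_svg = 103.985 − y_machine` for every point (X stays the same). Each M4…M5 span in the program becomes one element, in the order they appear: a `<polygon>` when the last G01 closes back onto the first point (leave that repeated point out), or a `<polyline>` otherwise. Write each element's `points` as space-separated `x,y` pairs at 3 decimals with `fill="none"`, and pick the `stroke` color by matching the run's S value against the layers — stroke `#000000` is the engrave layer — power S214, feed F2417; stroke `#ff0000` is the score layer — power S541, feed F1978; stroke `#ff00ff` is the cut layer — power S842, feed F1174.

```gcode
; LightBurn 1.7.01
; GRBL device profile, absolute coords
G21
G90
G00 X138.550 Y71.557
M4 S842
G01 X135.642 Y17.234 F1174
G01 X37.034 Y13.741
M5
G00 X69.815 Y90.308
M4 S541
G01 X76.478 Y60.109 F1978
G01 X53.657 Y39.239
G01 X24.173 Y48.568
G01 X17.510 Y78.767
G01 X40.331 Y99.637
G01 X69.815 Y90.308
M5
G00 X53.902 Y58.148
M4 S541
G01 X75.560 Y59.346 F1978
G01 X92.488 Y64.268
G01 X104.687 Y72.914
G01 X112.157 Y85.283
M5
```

<svg xmlns="http://www.w3.org/2000/svg" width="173.022mm" height="103.985mm" viewBox="0 0 173.022 103.985">
  <polyline points="138.550,32.428 135.642,86.751 37.034,90.244" fill="none" stroke="#ff00ff"/>
  <polygon points="69.815,13.677 76.478,43.876 53.657,64.746 24.173,55.417 17.510,25.218 40.331,4.348" fill="none" stroke="#ff0000"/>
  <polyline points="53.902,45.837 75.560,44.639 92.488,39.717 104.687,31.071 112.157,18.702" fill="none" stroke="#ff0000"/>
</svg>

Each laser-on run becomes one SVG element. Flip Y back into SVG space with y_svg = 103.985 − y_machine.

Run 1: the run's S842 means `#ff00ff` (cut). The run is open, so emit a `<polyline>` with points (Y-flipped): 138.550,32.428 135.642,86.751 37.034,90.244.

Run 2: the run's S541 means `#ff0000` (score). The run returns to its start, so emit a `<polygon>` with points (Y-flipped): 69.815,13.677 76.478,43.876 53.657,64.746 24.173,55.417 17.510,25.218 40.331,4.348.

Run 3: power S541 maps to stroke `#ff0000` (score). The run is open, so emit a `<polyline>` with points (Y-flipped): 53.902,45.837 75.560,44.639 92.488,39.717 104.687,31.071 112.157,18.702.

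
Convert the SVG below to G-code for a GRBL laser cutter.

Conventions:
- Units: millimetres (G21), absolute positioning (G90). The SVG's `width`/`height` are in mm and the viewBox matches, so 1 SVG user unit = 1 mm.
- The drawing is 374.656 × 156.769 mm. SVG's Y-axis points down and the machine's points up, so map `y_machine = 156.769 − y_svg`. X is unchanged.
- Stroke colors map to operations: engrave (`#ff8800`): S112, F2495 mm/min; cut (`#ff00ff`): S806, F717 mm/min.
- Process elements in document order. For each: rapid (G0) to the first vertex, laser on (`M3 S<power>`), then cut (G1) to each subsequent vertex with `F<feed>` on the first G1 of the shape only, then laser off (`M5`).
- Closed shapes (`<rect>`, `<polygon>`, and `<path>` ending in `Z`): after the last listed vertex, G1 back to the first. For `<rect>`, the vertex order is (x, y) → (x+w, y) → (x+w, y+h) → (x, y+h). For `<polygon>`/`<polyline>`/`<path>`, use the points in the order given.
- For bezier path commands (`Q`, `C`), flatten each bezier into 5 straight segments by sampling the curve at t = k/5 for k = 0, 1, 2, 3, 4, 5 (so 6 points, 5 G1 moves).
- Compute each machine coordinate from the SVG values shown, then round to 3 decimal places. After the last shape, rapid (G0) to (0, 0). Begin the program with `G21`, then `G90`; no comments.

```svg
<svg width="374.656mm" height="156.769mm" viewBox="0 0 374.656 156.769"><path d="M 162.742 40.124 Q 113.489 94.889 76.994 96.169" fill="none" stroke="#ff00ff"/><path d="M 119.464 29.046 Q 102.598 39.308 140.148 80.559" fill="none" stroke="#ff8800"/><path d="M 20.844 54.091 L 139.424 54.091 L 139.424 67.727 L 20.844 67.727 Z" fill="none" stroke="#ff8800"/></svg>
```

G21
G90
G0 X162.742 Y116.645
M3 S806
G1 X143.551 Y96.878 F717
G1 X125.381 Y81.391
G1 X108.231 Y70.182
G1 X92.102 Y63.251
G1 X76.994 Y60.600
M5
G0 X119.464 Y127.723
M3 S112
G1 X114.894 Y122.379 F2495
G1 X114.678 Y114.555
G1 X118.815 Y104.253
G1 X127.305 Y91.471
G1 X140.148 Y76.210
M5
G0 X20.844 Y102.678
M3 S112
G1 X139.424 Y102.678 F2495
G1 X139.424 Y89.042
G1 X20.844 Y89.042
G1 X20.844 Y102.678
M5
G0 X0.000 Y0.000

1 u = 1 mm; y_m = 156.769 − y.

[1] `<path>` quadratic bezier, #ff00ff→cut S806 F717: (162.742,116.645) → (143.551,96.878) → (125.381,81.391) → (108.231,70.182) → (92.102,63.251) → (76.994,60.600)

[2] `<path>` quadratic bezier, #ff8800→engrave S112 F2495: (119.464,127.723) → (114.894,122.379) → (114.678,114.555) → (118.815,104.253) → (127.305,91.471) → (140.148,76.210)

[3] `<path>` rectangle, #ff8800→engrave S112 F2495: (20.844,102.678) → (139.424,102.678) → (139.424,89.042) → (20.844,89.042) → (20.844,102.678) (closed)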